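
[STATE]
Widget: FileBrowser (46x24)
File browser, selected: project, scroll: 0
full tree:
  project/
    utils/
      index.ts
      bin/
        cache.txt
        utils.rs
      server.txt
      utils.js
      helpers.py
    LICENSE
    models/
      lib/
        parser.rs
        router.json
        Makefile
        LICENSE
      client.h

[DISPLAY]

> [-] project/                                
    [+] utils/                                
    LICENSE                                   
    [+] models/                               
                                              
                                              
                                              
                                              
                                              
                                              
                                              
                                              
                                              
                                              
                                              
                                              
                                              
                                              
                                              
                                              
                                              
                                              
                                              
                                              


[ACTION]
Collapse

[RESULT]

> [+] project/                                
                                              
                                              
                                              
                                              
                                              
                                              
                                              
                                              
                                              
                                              
                                              
                                              
                                              
                                              
                                              
                                              
                                              
                                              
                                              
                                              
                                              
                                              
                                              


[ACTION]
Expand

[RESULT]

> [-] project/                                
    [+] utils/                                
    LICENSE                                   
    [+] models/                               
                                              
                                              
                                              
                                              
                                              
                                              
                                              
                                              
                                              
                                              
                                              
                                              
                                              
                                              
                                              
                                              
                                              
                                              
                                              
                                              


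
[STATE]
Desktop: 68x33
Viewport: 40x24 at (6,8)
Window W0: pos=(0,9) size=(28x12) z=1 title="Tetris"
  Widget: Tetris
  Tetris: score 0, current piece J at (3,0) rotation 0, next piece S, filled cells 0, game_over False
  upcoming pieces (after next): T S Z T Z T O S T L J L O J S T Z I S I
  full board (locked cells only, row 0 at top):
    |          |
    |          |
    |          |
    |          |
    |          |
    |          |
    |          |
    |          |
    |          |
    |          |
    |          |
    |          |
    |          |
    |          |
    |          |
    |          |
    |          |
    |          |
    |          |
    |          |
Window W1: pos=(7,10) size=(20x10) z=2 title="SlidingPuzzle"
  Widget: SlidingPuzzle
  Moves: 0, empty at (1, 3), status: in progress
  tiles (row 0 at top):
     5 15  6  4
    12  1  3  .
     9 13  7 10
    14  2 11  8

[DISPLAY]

                                        
━━━━━━━━━━━━━━━━━━━━━┓                  
i┏━━━━━━━━━━━━━━━━━━┓┃                  
─┃ SlidingPuzzle    ┃┨                  
 ┠──────────────────┨┃                  
 ┃┌────┬────┬────┬──┃┃                  
 ┃│  5 │ 15 │  6 │  ┃┃                  
 ┃├────┼────┼────┼──┃┃                  
 ┃│ 12 │  1 │  3 │  ┃┃                  
 ┃├────┼────┼────┼──┃┃                  
 ┃│  9 │ 13 │  7 │ 1┃┃                  
 ┗━━━━━━━━━━━━━━━━━━┛┃                  
━━━━━━━━━━━━━━━━━━━━━┛                  
                                        
                                        
                                        
                                        
                                        
                                        
                                        
                                        
                                        
                                        
                                        


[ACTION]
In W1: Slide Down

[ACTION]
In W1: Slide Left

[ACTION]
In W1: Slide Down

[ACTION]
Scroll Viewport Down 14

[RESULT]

━━━━━━━━━━━━━━━━━━━━━┓                  
i┏━━━━━━━━━━━━━━━━━━┓┃                  
─┃ SlidingPuzzle    ┃┨                  
 ┠──────────────────┨┃                  
 ┃┌────┬────┬────┬──┃┃                  
 ┃│  5 │ 15 │  6 │  ┃┃                  
 ┃├────┼────┼────┼──┃┃                  
 ┃│ 12 │  1 │  3 │  ┃┃                  
 ┃├────┼────┼────┼──┃┃                  
 ┃│  9 │ 13 │  7 │ 1┃┃                  
 ┗━━━━━━━━━━━━━━━━━━┛┃                  
━━━━━━━━━━━━━━━━━━━━━┛                  
                                        
                                        
                                        
                                        
                                        
                                        
                                        
                                        
                                        
                                        
                                        
                                        


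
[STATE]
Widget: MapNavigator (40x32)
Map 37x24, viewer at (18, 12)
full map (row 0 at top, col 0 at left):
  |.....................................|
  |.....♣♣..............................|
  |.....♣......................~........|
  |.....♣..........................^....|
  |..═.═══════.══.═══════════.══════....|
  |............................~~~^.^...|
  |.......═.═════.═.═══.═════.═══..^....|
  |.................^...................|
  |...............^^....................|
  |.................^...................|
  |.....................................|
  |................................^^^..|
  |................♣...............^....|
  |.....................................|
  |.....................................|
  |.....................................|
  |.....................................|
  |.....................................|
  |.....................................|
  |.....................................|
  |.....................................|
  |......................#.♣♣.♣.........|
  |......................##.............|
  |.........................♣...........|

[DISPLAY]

                                        
                                        
                                        
                                        
  ..................................... 
  .....♣♣.............................. 
  .....♣......................~........ 
  .....♣..........................^.... 
  ..═.═══════.══.═══════════.══════.... 
  ............................~~~^.^... 
  .......═.═════.═.═══.═════.═══..^.... 
  .................^................... 
  ...............^^.................... 
  .................^................... 
  ..................................... 
  ................................^^^.. 
  ................♣.@.............^.... 
  ..................................... 
  ..................................... 
  ..................................... 
  ..................................... 
  ..................................... 
  ..................................... 
  ..................................... 
  ..................................... 
  ......................#.♣♣.♣......... 
  ......................##............. 
  .........................♣........... 
                                        
                                        
                                        
                                        


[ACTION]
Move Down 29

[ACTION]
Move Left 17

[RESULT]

                   .................^...
                   ...............^^....
                   .................^...
                   .....................
                   .....................
                   ................♣....
                   .....................
                   .....................
                   .....................
                   .....................
                   .....................
                   .....................
                   .....................
                   .....................
                   .....................
                   .....................
                   .@...................
                                        
                                        
                                        
                                        
                                        
                                        
                                        
                                        
                                        
                                        
                                        
                                        
                                        
                                        
                                        


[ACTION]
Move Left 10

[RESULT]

                    .................^..
                    ...............^^...
                    .................^..
                    ....................
                    ....................
                    ................♣...
                    ....................
                    ....................
                    ....................
                    ....................
                    ....................
                    ....................
                    ....................
                    ....................
                    ....................
                    ....................
                    @...................
                                        
                                        
                                        
                                        
                                        
                                        
                                        
                                        
                                        
                                        
                                        
                                        
                                        
                                        
                                        


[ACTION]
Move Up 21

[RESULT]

                                        
                                        
                                        
                                        
                                        
                                        
                                        
                                        
                                        
                                        
                                        
                                        
                                        
                                        
                    ....................
                    .....♣♣.............
                    @....♣..............
                    .....♣..............
                    ..═.═══════.══.═════
                    ....................
                    .......═.═════.═.═══
                    .................^..
                    ...............^^...
                    .................^..
                    ....................
                    ....................
                    ................♣...
                    ....................
                    ....................
                    ....................
                    ....................
                    ....................


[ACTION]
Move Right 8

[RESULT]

                                        
                                        
                                        
                                        
                                        
                                        
                                        
                                        
                                        
                                        
                                        
                                        
                                        
                                        
            ............................
            .....♣♣.....................
            .....♣..@...................
            .....♣......................
            ..═.═══════.══.═══════════.═
            ............................
            .......═.═════.═.═══.═════.═
            .................^..........
            ...............^^...........
            .................^..........
            ............................
            ............................
            ................♣...........
            ............................
            ............................
            ............................
            ............................
            ............................


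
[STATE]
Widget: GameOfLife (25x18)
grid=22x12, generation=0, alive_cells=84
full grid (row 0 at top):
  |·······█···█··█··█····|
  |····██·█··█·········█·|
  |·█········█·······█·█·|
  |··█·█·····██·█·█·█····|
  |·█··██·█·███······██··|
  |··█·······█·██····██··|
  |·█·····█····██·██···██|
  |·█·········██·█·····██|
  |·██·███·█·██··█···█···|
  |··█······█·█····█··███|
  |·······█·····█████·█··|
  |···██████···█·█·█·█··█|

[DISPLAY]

Gen: 0                   
·······█···█··█··█····   
····██·█··█·········█·   
·█········█·······█·█·   
··█·█·····██·█·█·█····   
·█··██·█·███······██··   
··█·······█·██····██··   
·█·····█····██·██···██   
·█·········██·█·····██   
·██·███·█·██··█···█···   
··█······█·█····█··███   
·······█·····█████·█··   
···██████···█·█·█·█··█   
                         
                         
                         
                         
                         


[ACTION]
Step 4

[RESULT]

Gen: 4                   
··········█···········   
······█████···········   
·······██·············   
·············█········   
····█··█····█·█···█···   
·····█·····██·█····██·   
····█··██·█·······██··   
··██·█·······█·███·█·█   
··██·████····█···███·█   
······██·█·█··█······█   
·········█····█·█·█·█·   
········█·····██·██···   
                         
                         
                         
                         
                         


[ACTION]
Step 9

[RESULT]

Gen: 13                  
·······█··············   
········█·█···········   
······█··████·········   
·······█····█·········   
·········██···█··██···   
········██··███····█··   
········███··█···██···   
······█··█············   
······███·············   
········█·············   
·······█··············   
······················   
                         
                         
                         
                         
                         


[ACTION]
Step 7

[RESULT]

Gen: 20                  
··········█·█·········   
··········█··█········   
·········█··█·········   
·········█·█···█······   
·······█·█·····██·····   
·····██·█·······██····   
·····█·█·······██·····   
····██·█··············   
·····█·█████··········   
······██··██··········   
······················   
······················   
                         
                         
                         
                         
                         


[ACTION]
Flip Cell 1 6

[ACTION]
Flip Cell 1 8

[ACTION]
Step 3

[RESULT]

Gen: 23                  
···········██·········   
········█····█········   
·······█████·██·······   
······██···█··███·····   
······███·█···██·██···   
·····█·██······█··█···   
····██··█······█··█···   
···█···█·██·····██····   
····█··█·█·█··········   
·····██···█···········   
······················   
······················   
                         
                         
                         
                         
                         


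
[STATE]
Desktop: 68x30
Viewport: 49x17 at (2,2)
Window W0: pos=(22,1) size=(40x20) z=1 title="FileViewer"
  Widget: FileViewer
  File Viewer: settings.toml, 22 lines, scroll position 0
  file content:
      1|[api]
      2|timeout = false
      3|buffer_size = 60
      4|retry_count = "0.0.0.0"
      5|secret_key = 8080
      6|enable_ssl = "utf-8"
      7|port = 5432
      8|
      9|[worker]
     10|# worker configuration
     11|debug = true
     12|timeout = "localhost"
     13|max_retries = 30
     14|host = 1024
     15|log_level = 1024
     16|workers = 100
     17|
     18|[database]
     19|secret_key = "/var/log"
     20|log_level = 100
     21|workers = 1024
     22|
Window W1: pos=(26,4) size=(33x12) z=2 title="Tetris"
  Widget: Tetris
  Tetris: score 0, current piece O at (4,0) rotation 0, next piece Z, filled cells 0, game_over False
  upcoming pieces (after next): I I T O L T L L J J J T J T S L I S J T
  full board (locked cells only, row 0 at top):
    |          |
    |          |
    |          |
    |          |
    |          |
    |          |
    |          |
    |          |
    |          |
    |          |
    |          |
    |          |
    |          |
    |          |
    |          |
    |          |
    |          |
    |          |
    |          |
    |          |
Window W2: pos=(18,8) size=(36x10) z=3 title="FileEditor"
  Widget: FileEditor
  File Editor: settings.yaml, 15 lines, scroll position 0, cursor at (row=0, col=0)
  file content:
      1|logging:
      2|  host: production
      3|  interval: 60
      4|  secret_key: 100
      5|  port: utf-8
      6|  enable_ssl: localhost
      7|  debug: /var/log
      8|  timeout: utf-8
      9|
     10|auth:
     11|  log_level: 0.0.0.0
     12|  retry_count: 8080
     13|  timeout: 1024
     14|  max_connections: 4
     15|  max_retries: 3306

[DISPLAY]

                    ┃ FileViewer                 
                    ┠────────────────────────────
                    ┃[ap┏━━━━━━━━━━━━━━━━━━━━━━━━
                    ┃tim┃ Tetris                 
                    ┃buf┠────────────────────────
                    ┃ret┃          │Next:        
                ┏━━━━━━━━━━━━━━━━━━━━━━━━━━━━━━━━
                ┃ FileEditor                     
                ┠────────────────────────────────
                ┃█ogging:                        
                ┃  host: production              
                ┃  interval: 60                  
                ┃  secret_key: 100               
                ┃  port: utf-8                   
                ┃  enable_ssl: localhost         
                ┗━━━━━━━━━━━━━━━━━━━━━━━━━━━━━━━━
                    ┃log_level = 1024            


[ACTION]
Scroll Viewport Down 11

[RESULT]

                ┃  interval: 60                  
                ┃  secret_key: 100               
                ┃  port: utf-8                   
                ┃  enable_ssl: localhost         
                ┗━━━━━━━━━━━━━━━━━━━━━━━━━━━━━━━━
                    ┃log_level = 1024            
                    ┃workers = 100               
                    ┗━━━━━━━━━━━━━━━━━━━━━━━━━━━━
                                                 
                                                 
                                                 
                                                 
                                                 
                                                 
                                                 
                                                 
                                                 


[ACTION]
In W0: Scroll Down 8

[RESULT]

                ┃  interval: 60                  
                ┃  secret_key: 100               
                ┃  port: utf-8                   
                ┃  enable_ssl: localhost         
                ┗━━━━━━━━━━━━━━━━━━━━━━━━━━━━━━━━
                    ┃workers = 1024              
                    ┃                            
                    ┗━━━━━━━━━━━━━━━━━━━━━━━━━━━━
                                                 
                                                 
                                                 
                                                 
                                                 
                                                 
                                                 
                                                 
                                                 


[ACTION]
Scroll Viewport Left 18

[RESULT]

                  ┃  interval: 60                
                  ┃  secret_key: 100             
                  ┃  port: utf-8                 
                  ┃  enable_ssl: localhost       
                  ┗━━━━━━━━━━━━━━━━━━━━━━━━━━━━━━
                      ┃workers = 1024            
                      ┃                          
                      ┗━━━━━━━━━━━━━━━━━━━━━━━━━━
                                                 
                                                 
                                                 
                                                 
                                                 
                                                 
                                                 
                                                 
                                                 


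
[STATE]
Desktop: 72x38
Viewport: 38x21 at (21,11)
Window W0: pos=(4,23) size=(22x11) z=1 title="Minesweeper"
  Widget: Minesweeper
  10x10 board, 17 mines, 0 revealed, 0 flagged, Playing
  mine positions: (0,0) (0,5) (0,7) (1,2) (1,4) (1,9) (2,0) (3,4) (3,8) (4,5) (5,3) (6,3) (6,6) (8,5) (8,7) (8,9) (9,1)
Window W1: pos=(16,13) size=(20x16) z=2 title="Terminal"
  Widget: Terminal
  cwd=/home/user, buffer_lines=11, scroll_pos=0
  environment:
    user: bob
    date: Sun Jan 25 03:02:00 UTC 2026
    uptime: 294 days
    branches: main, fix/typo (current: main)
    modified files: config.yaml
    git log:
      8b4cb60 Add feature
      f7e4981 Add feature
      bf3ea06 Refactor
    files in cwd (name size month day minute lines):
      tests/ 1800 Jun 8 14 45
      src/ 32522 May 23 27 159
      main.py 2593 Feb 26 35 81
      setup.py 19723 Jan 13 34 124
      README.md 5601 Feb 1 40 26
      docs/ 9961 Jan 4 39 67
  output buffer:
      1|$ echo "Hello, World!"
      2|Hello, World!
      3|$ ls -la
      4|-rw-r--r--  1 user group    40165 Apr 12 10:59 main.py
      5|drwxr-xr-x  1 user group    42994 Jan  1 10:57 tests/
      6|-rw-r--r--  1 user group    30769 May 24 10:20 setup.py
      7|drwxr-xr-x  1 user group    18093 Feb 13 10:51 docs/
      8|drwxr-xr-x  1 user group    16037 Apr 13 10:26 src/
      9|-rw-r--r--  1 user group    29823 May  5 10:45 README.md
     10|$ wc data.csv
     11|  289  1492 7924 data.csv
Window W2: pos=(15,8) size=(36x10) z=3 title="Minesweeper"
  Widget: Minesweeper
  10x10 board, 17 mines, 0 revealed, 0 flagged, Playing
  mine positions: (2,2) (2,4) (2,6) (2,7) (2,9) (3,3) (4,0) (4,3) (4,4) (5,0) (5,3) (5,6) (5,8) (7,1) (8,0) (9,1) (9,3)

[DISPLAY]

■■■■■                        ┃        
■■■■■                        ┃        
■■■■■                        ┃        
■■■■■                        ┃        
■■■■■                        ┃        
■■■■■                        ┃        
━━━━━━━━━━━━━━━━━━━━━━━━━━━━━┛        
 -la          ┃                       
r--r--  1 user┃                       
r-xr-x  1 user┃                       
r--r--  1 user┃                       
r-xr-x  1 user┃                       
r-xr-x  1 user┃                       
r--r--  1 user┃                       
 data.csv     ┃                       
9  1492 7924 d┃                       
              ┃                       
━━━━━━━━━━━━━━┛                       
    ┃                                 
    ┃                                 
    ┃                                 


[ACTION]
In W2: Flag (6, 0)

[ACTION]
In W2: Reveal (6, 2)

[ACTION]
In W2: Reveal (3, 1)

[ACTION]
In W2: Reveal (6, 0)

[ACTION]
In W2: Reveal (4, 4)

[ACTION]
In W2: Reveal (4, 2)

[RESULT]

■■■■■                        ┃        
■■■■■                        ┃        
■✹✹■✹                        ┃        
■■■■■                        ┃        
■■■■■                        ┃        
■✹■✹■                        ┃        
━━━━━━━━━━━━━━━━━━━━━━━━━━━━━┛        
 -la          ┃                       
r--r--  1 user┃                       
r-xr-x  1 user┃                       
r--r--  1 user┃                       
r-xr-x  1 user┃                       
r-xr-x  1 user┃                       
r--r--  1 user┃                       
 data.csv     ┃                       
9  1492 7924 d┃                       
              ┃                       
━━━━━━━━━━━━━━┛                       
    ┃                                 
    ┃                                 
    ┃                                 


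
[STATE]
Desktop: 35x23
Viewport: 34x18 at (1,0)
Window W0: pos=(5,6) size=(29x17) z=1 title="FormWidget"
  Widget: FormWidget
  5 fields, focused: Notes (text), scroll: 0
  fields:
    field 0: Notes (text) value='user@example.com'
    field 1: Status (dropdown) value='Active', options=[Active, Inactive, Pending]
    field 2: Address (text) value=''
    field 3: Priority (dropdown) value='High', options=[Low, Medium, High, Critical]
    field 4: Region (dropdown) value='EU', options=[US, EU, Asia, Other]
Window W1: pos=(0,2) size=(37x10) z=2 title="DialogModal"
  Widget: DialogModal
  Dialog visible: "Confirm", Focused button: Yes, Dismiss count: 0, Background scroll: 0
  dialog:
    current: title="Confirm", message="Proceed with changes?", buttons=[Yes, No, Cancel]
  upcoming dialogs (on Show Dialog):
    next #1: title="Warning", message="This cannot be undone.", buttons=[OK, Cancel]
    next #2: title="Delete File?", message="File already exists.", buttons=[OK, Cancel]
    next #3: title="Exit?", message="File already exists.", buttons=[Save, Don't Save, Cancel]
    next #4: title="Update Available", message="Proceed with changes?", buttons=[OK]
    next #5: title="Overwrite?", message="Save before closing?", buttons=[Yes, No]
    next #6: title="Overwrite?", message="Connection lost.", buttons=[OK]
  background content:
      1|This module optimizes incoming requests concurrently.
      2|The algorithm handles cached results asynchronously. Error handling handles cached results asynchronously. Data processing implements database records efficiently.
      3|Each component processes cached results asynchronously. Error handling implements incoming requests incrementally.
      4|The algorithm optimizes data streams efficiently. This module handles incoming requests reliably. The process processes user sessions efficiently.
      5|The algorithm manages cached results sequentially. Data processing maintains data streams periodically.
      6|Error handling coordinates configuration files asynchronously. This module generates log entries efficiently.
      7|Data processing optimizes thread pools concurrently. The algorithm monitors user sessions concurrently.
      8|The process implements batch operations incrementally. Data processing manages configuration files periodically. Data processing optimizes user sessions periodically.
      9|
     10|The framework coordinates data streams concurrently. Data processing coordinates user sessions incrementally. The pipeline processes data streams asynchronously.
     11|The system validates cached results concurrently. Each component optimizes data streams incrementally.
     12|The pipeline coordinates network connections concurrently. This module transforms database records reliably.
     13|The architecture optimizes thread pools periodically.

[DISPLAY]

                                  
                                  
━━━━━━━━━━━━━━━━━━━━━━━━━━━━━━━━━━
 DialogModal                      
──────────────────────────────────
This ┌───────────────────────┐ req
The a│        Confirm        │esul
Each │ Proceed with changes? │d re
The a│  [Yes]  No   Cancel   │trea
The a└───────────────────────┘esul
Error handling coordinates configu
━━━━━━━━━━━━━━━━━━━━━━━━━━━━━━━━━━
    ┃  Priority:   [High      ▼]┃ 
    ┃  Region:     [EU        ▼]┃ 
    ┃                           ┃ 
    ┃                           ┃ 
    ┃                           ┃ 
    ┃                           ┃ 


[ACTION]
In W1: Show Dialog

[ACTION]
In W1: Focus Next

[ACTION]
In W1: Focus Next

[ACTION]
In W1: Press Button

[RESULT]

                                  
                                  
━━━━━━━━━━━━━━━━━━━━━━━━━━━━━━━━━━
 DialogModal                      
──────────────────────────────────
This module optimizes incoming req
The algorithm handles cached resul
Each component processes cached re
The algorithm optimizes data strea
The algorithm manages cached resul
Error handling coordinates configu
━━━━━━━━━━━━━━━━━━━━━━━━━━━━━━━━━━
    ┃  Priority:   [High      ▼]┃ 
    ┃  Region:     [EU        ▼]┃ 
    ┃                           ┃ 
    ┃                           ┃ 
    ┃                           ┃ 
    ┃                           ┃ 


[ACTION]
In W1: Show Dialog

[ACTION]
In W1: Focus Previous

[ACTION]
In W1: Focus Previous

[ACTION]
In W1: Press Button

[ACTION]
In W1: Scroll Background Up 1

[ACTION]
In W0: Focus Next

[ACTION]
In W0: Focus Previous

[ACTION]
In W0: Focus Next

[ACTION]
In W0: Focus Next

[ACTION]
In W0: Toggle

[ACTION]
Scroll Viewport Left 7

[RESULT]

                                  
                                  
┏━━━━━━━━━━━━━━━━━━━━━━━━━━━━━━━━━
┃ DialogModal                     
┠─────────────────────────────────
┃This module optimizes incoming re
┃The algorithm handles cached resu
┃Each component processes cached r
┃The algorithm optimizes data stre
┃The algorithm manages cached resu
┃Error handling coordinates config
┗━━━━━━━━━━━━━━━━━━━━━━━━━━━━━━━━━
     ┃  Priority:   [High      ▼]┃
     ┃  Region:     [EU        ▼]┃
     ┃                           ┃
     ┃                           ┃
     ┃                           ┃
     ┃                           ┃


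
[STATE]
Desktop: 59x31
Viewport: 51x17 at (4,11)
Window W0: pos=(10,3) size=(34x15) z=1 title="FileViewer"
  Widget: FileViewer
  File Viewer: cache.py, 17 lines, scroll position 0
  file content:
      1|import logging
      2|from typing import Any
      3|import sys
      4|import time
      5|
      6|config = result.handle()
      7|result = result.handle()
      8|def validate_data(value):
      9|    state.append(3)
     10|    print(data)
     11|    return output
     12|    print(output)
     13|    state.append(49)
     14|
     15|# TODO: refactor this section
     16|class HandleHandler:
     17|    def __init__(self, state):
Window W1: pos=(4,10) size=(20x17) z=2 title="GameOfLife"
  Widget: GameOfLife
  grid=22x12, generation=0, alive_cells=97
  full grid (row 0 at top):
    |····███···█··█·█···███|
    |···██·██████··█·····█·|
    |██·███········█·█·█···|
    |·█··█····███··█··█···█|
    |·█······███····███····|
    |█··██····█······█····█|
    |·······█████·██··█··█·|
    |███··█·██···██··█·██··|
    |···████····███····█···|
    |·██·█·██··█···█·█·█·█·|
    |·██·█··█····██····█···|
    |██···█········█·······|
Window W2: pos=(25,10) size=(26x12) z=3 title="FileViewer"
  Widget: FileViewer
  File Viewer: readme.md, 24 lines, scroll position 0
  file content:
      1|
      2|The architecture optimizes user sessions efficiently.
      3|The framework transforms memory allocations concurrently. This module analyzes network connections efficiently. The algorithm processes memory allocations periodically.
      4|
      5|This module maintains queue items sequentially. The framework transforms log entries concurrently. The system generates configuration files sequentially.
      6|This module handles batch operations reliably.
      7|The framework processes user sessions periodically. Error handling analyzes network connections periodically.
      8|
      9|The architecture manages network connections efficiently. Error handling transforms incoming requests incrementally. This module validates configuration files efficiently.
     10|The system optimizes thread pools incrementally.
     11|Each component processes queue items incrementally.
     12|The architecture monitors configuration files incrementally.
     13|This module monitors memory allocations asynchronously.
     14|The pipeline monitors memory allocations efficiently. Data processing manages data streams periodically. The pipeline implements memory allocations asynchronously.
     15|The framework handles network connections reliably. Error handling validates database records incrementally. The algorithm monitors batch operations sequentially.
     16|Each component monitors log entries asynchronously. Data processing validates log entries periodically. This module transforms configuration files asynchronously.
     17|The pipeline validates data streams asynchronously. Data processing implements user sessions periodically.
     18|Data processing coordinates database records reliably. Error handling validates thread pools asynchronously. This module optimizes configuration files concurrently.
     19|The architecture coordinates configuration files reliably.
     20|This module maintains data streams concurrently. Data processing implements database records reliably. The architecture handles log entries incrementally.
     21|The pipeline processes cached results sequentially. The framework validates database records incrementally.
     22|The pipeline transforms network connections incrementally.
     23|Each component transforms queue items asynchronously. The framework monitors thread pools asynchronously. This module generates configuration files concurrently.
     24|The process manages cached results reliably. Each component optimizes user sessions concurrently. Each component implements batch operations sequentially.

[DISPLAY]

┃ GameOfLife       ┃l┃ FileViewer             ┃    
┠──────────────────┨l┠────────────────────────┨    
┃Gen: 0            ┃d┃                       ▲┃    
┃··███···█··█·█···█┃e┃The architecture optimi█┃    
┃·██·██████··█·····┃a┃The framework transform░┃    
┃·███········█·█·█·┃t┃                       ░┃    
┃··█····███··█··█··┃━┃This module maintains q░┃    
┃······███····███··┃ ┃This module handles bat░┃    
┃·██····█······█···┃ ┃The framework processes░┃    
┃·····█████·██··█··┃ ┃                       ▼┃    
┃█··█·██···██··█·██┃ ┗━━━━━━━━━━━━━━━━━━━━━━━━┛    
┃·████····███····█·┃                               
┃█·█·██··█···█·█·█·┃                               
┃█·█··█····██····█·┃                               
┃···█········█·····┃                               
┗━━━━━━━━━━━━━━━━━━┛                               
                                                   


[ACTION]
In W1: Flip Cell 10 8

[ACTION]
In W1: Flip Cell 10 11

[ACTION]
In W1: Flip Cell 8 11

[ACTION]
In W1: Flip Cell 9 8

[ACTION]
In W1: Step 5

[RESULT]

┃ GameOfLife       ┃l┃ FileViewer             ┃    
┠──────────────────┨l┠────────────────────────┨    
┃Gen: 5            ┃d┃                       ▲┃    
┃··███···██········┃e┃The architecture optimi█┃    
┃·······██·████·█··┃a┃The framework transform░┃    
┃·████·█··█···███··┃t┃                       ░┃    
┃██····█··█···██···┃━┃This module maintains q░┃    
┃██····█··········█┃ ┃This module handles bat░┃    
┃·······█·█··█·····┃ ┃The framework processes░┃    
┃·······█·███······┃ ┃                       ▼┃    
┃······█··██·██····┃ ┗━━━━━━━━━━━━━━━━━━━━━━━━┛    
┃······████········┃                               
┃······█··█·····█··┃                               
┃······███·······██┃                               
┃········█·········┃                               
┗━━━━━━━━━━━━━━━━━━┛                               
                                                   
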